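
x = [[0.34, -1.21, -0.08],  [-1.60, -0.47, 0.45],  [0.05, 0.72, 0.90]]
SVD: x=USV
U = [[-0.00, -0.75, 0.66],  [1.00, 0.00, 0.01],  [-0.01, 0.66, 0.75]]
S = [1.73, 1.55, 0.72]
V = [[-0.93, -0.27, 0.26], [-0.14, 0.9, 0.42], [0.35, -0.35, 0.87]]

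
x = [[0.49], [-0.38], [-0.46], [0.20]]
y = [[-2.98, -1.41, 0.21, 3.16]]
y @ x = [[-0.39]]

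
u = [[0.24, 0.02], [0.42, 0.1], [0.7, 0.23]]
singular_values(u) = [0.89, 0.06]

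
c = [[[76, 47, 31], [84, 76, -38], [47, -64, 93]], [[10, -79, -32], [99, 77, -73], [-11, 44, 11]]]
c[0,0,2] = 31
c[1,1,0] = 99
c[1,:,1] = [-79, 77, 44]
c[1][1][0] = 99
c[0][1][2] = -38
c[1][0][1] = -79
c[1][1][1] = 77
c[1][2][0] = -11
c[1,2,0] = -11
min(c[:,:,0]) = -11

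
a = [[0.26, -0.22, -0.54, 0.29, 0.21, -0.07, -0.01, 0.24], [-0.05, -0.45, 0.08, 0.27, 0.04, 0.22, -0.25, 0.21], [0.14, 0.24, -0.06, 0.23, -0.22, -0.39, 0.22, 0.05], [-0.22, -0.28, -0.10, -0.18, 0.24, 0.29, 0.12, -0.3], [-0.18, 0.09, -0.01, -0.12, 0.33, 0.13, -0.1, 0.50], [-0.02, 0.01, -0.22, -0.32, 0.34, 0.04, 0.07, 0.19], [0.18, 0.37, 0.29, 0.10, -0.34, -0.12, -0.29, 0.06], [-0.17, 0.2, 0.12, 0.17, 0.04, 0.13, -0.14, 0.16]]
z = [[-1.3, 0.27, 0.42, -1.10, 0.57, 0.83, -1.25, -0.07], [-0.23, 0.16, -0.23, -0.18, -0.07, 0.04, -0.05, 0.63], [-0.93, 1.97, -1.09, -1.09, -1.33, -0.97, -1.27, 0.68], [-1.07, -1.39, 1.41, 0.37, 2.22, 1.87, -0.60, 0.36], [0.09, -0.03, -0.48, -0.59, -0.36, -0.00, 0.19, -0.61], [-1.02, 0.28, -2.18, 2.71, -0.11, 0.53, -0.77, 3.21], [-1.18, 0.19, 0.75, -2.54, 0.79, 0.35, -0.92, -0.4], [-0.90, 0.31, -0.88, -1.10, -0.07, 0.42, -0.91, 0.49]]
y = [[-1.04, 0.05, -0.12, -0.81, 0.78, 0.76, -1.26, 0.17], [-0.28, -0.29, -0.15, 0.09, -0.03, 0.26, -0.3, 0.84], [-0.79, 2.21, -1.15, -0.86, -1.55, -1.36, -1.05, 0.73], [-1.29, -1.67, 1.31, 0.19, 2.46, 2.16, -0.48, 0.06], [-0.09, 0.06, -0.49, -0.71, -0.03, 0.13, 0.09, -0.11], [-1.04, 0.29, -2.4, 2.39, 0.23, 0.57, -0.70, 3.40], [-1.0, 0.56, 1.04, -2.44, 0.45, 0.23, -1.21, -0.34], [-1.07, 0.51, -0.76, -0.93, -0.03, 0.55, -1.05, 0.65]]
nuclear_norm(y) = 17.48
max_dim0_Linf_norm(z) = 3.21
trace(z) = -2.12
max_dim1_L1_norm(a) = 1.84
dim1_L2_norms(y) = [2.13, 1.03, 3.67, 4.14, 0.89, 5.01, 3.19, 2.16]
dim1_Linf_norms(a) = [0.54, 0.45, 0.39, 0.3, 0.5, 0.34, 0.37, 0.2]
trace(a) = -0.19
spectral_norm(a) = 1.11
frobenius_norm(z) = 8.50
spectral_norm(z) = 5.43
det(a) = -0.00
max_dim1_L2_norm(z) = 4.94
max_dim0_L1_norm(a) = 1.86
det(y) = 1.40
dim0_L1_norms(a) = [1.22, 1.86, 1.42, 1.68, 1.76, 1.39, 1.2, 1.71]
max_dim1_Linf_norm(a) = 0.54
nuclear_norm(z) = 16.65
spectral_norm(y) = 5.53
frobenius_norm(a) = 1.80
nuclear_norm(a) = 4.04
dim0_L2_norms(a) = [0.48, 0.76, 0.68, 0.63, 0.7, 0.58, 0.49, 0.71]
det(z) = -0.01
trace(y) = -2.31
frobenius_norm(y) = 8.77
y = z + a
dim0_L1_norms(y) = [6.6, 5.64, 7.42, 8.42, 5.56, 6.02, 6.14, 6.3]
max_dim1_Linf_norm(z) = 3.21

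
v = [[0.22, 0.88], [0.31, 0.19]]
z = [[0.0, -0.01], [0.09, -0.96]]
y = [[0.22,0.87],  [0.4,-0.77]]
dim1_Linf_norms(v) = [0.88, 0.31]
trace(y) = -0.55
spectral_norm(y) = 1.17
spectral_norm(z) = 0.96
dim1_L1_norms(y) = [1.09, 1.17]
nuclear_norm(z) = 0.97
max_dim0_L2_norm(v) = 0.9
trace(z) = -0.96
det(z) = 0.00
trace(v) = 0.41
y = v + z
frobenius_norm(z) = 0.96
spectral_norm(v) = 0.95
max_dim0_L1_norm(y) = 1.64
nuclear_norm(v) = 1.19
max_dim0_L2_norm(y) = 1.16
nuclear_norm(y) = 1.61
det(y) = -0.52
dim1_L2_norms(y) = [0.9, 0.87]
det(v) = -0.23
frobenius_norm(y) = 1.25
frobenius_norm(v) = 0.98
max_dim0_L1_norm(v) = 1.07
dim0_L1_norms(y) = [0.62, 1.64]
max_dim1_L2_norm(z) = 0.96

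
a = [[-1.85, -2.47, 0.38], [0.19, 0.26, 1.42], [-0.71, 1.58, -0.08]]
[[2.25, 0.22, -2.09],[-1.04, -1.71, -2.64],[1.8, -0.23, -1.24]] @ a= [[-2.64,-8.80,1.33], [3.47,-2.05,-2.61], [-2.49,-6.47,0.46]]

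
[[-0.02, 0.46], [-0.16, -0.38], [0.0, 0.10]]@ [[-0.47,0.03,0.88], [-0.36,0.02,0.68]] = [[-0.16, 0.01, 0.3], [0.21, -0.01, -0.40], [-0.04, 0.00, 0.07]]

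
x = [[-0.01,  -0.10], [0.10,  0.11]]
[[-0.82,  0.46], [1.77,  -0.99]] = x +[[-0.81, 0.56], [1.67, -1.10]]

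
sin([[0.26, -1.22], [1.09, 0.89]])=[[0.59,  -1.25], [1.11,  1.24]]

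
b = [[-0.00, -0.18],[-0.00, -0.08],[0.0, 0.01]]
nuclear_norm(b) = 0.20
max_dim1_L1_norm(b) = 0.18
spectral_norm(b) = 0.20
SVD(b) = [[-0.91,-0.41],[-0.41,0.91],[0.05,-0.11]] @ diag([0.19723082923316024, -0.0]) @ [[0.0, 1.00],[-1.00, 0.00]]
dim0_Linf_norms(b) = [0.0, 0.18]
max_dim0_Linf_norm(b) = 0.18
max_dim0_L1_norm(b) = 0.27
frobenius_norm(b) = 0.20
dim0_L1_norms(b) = [0.0, 0.27]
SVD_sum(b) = [[0.0, -0.18],[0.0, -0.08],[0.0, 0.01]] + [[-0.0, -0.0], [0.00, -0.00], [-0.00, -0.0]]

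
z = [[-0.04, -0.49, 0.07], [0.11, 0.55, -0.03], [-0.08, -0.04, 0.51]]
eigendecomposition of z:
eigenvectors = [[0.96, 0.64, 0.43], [-0.22, -0.58, -0.34], [0.16, 0.5, 0.84]]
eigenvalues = [0.08, 0.45, 0.49]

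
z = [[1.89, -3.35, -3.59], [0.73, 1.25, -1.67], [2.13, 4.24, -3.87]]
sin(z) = [[1.94, -16.37, -5.84], [1.57, -0.18, -3.92], [5.33, 5.96, -11.39]]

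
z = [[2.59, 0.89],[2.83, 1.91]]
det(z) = 2.428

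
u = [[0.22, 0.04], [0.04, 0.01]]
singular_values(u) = [0.23, 0.0]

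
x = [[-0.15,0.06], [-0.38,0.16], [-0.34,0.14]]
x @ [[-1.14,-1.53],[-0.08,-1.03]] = [[0.17, 0.17], [0.42, 0.42], [0.38, 0.38]]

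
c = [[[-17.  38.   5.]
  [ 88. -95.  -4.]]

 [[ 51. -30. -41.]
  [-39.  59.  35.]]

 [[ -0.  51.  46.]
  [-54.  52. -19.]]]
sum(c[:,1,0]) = -5.0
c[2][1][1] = 52.0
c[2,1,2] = -19.0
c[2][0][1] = 51.0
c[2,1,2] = -19.0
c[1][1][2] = 35.0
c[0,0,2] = 5.0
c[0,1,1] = -95.0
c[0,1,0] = 88.0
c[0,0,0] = -17.0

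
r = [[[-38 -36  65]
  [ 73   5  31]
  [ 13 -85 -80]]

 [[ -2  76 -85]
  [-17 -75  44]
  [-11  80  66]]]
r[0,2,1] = -85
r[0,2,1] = -85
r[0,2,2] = -80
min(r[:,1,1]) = -75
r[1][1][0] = -17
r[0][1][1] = 5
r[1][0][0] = -2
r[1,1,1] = -75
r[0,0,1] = -36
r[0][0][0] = -38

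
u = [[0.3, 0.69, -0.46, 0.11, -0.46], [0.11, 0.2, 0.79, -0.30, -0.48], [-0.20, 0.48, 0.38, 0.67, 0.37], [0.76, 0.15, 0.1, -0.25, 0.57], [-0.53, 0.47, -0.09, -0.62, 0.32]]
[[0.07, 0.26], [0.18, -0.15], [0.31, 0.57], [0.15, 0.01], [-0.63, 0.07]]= u@[[0.43, -0.08], [-0.04, 0.46], [0.30, -0.02], [0.51, 0.41], [-0.12, 0.19]]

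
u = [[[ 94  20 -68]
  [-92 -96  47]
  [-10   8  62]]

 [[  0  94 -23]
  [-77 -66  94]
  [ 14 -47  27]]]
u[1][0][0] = 0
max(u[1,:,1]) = 94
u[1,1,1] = -66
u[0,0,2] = -68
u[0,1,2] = 47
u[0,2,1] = 8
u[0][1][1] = -96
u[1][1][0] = -77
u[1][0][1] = 94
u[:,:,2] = [[-68, 47, 62], [-23, 94, 27]]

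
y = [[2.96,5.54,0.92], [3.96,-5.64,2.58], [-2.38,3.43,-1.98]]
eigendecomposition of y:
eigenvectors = [[0.33,-0.93,-0.43], [-0.80,-0.32,0.11], [0.51,0.17,0.89]]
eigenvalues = [-8.93, 4.67, -0.39]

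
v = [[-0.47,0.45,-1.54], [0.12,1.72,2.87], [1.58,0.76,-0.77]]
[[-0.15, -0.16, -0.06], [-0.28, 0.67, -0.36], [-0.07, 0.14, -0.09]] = v @ [[0.06, 0.07, 0.02], [-0.20, 0.17, -0.18], [0.02, 0.13, -0.02]]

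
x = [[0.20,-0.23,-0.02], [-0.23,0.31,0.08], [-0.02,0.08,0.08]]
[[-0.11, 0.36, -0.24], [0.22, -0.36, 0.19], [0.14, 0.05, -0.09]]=x @ [[-0.44, 1.68, -1.34],[-0.07, -0.23, -0.00],[1.73, 1.23, -1.43]]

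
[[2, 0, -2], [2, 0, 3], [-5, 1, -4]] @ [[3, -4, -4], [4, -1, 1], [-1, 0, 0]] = [[8, -8, -8], [3, -8, -8], [-7, 19, 21]]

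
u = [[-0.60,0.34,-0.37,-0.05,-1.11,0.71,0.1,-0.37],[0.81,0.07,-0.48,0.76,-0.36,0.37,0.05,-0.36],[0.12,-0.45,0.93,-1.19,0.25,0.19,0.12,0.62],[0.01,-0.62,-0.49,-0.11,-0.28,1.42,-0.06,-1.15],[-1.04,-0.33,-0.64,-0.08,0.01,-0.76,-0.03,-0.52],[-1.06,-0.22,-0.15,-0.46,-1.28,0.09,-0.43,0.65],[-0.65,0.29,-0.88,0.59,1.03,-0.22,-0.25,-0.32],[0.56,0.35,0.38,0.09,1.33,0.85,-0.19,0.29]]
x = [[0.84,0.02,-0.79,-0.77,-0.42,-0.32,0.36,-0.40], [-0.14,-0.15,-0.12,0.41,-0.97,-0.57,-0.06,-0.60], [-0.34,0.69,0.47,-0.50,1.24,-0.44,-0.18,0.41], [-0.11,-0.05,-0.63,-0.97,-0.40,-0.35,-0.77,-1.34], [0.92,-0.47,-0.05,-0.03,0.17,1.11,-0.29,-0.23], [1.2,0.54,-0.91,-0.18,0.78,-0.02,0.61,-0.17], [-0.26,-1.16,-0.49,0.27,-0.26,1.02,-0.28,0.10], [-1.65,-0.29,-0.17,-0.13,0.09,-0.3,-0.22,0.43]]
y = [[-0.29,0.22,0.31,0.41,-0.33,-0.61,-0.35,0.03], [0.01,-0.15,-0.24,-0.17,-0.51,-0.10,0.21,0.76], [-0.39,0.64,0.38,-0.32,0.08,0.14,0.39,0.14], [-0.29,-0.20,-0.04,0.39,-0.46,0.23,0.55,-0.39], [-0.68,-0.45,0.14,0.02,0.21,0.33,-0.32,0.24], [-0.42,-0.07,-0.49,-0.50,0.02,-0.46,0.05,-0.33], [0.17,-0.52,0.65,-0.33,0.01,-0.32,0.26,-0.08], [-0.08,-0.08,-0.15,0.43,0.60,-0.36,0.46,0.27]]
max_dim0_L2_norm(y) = 1.0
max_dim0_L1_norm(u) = 5.65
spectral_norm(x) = 2.79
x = u @ y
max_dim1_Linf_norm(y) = 0.76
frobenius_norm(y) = 2.83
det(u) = -0.02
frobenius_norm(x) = 4.85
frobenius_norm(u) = 4.86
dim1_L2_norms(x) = [1.58, 1.36, 1.73, 2.01, 1.57, 1.9, 1.71, 1.78]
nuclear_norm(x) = 11.15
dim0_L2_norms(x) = [2.44, 1.56, 1.53, 1.44, 1.88, 1.76, 1.16, 1.66]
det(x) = -0.01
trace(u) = 0.43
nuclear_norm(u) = 11.17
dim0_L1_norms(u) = [4.85, 2.67, 4.32, 3.33, 5.65, 4.61, 1.23, 4.28]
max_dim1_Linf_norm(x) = 1.65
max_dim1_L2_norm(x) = 2.01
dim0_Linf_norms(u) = [1.06, 0.62, 0.93, 1.19, 1.33, 1.42, 0.43, 1.15]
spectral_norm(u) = 2.80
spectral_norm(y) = 1.01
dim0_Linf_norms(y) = [0.68, 0.64, 0.65, 0.5, 0.6, 0.61, 0.55, 0.76]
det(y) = 1.00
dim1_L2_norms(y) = [1.0, 1.0, 1.0, 1.0, 1.0, 1.0, 1.0, 1.0]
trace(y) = 0.61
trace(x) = 0.49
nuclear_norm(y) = 8.00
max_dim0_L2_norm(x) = 2.44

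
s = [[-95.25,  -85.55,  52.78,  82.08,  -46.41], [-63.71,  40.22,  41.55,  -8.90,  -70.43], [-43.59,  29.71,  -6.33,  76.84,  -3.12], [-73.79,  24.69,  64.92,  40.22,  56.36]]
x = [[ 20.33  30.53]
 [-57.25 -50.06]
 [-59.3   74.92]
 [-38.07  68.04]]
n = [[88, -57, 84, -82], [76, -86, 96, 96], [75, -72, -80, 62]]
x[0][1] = 30.53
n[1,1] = -86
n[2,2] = -80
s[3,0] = -73.79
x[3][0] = -38.07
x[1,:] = [-57.25, -50.06]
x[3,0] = -38.07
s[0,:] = [-95.25, -85.55, 52.78, 82.08, -46.41]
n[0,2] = 84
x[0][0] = 20.33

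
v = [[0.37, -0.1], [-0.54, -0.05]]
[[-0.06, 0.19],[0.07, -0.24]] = v @ [[-0.14,0.46], [0.07,-0.23]]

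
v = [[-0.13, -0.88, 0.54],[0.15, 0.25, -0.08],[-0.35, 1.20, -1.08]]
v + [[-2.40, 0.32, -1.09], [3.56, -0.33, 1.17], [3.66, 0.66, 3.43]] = [[-2.53, -0.56, -0.55], [3.71, -0.08, 1.09], [3.31, 1.86, 2.35]]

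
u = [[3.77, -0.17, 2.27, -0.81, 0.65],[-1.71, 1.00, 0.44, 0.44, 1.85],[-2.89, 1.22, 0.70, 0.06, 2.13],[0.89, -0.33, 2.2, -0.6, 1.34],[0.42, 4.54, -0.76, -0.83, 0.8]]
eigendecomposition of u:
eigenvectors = [[-0.62+0.00j, -0.62-0.00j, (-0.06+0j), 0.12+0.00j, 0.24+0.00j], [(-0.01-0.34j), -0.01+0.34j, 0.43+0.00j, -0.30+0.00j, (-0.24+0j)], [(0.16-0.49j), (0.16+0.49j), 0.46+0.00j, -0.57+0.00j, -0.66+0.00j], [(-0.25-0.23j), (-0.25+0.23j), (0.29+0j), (-0.54+0j), -0.40+0.00j], [(-0.27-0.23j), (-0.27+0.23j), (-0.72+0j), 0.53+0.00j, 0.54+0.00j]]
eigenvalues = [(3.13+1.64j), (3.13-1.64j), (-1.08+0j), (0.01+0j), (0.48+0j)]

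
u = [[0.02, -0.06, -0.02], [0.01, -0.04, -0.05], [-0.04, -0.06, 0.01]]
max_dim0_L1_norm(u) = 0.16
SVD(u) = [[0.63, 0.24, -0.74], [0.55, 0.53, 0.64], [0.55, -0.81, 0.20]] @ diag([0.09902340403183459, 0.05955489478943787, 0.02340042650395581]) @ [[-0.04, -0.94, -0.35], [0.72, 0.22, -0.66], [-0.70, 0.28, -0.66]]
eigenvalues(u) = [(0.04+0.02j), (0.04-0.02j), (-0.08+0j)]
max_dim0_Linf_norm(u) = 0.06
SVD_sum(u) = [[-0.0, -0.06, -0.02],[-0.0, -0.05, -0.02],[-0.00, -0.05, -0.02]] + [[0.01, 0.0, -0.01], [0.02, 0.01, -0.02], [-0.03, -0.01, 0.03]] + [[0.01, -0.00, 0.01], [-0.01, 0.0, -0.01], [-0.0, 0.00, -0.00]]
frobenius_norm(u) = 0.12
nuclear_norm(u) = 0.18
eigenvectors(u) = [[0.19-0.45j, (0.19+0.45j), (0.49+0j)],[(-0.45+0.06j), (-0.45-0.06j), (0.62+0j)],[(0.74+0j), (0.74-0j), (0.62+0j)]]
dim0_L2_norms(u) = [0.05, 0.09, 0.05]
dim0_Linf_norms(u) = [0.04, 0.06, 0.05]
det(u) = -0.00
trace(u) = -0.01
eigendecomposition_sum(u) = [[0.01+0.02j, -0.01-0.00j, 0.00-0.01j], [0.01-0.02j, 0.01j, (-0.01+0.01j)], [-0.02+0.03j, (-0.01-0.02j), 0.02-0.01j]] + [[(0.01-0.02j), (-0.01+0j), 0.01j],[0.01+0.02j, 0.00-0.01j, (-0.01-0.01j)],[-0.02-0.03j, -0.01+0.02j, 0.02+0.01j]] + [[-0.00+0.00j, (-0.04+0j), (-0.02-0j)], [-0.01+0.00j, -0.05+0.00j, (-0.03-0j)], [(-0.01+0j), -0.05+0.00j, -0.03-0.00j]]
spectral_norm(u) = 0.10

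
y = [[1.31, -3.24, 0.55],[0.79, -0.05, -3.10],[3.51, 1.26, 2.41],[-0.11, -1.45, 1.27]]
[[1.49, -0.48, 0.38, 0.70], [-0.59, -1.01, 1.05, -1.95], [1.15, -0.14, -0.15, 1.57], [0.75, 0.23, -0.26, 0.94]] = y @ [[0.26, -0.25, 0.19, 0.04], [-0.31, 0.09, -0.09, -0.09], [0.26, 0.26, -0.29, 0.64]]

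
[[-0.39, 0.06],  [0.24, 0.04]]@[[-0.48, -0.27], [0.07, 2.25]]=[[0.19, 0.24], [-0.11, 0.03]]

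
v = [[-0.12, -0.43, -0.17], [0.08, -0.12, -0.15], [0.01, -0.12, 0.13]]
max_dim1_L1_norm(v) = 0.72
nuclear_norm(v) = 0.81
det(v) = 0.01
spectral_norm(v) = 0.50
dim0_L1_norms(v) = [0.21, 0.67, 0.45]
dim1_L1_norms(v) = [0.72, 0.35, 0.26]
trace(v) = -0.11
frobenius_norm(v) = 0.55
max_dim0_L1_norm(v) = 0.67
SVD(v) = [[-0.95, 0.10, -0.31], [-0.30, -0.60, 0.74], [-0.11, 0.79, 0.6]] @ diag([0.5031672914735011, 0.19528380223429645, 0.10764252587215226]) @ [[0.18, 0.91, 0.38], [-0.27, -0.33, 0.91], [0.95, -0.26, 0.18]]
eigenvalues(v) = [(-0.15+0.19j), (-0.15-0.19j), (0.19+0j)]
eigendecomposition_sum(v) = [[(-0.06+0.11j), -0.21-0.17j, -0.09-0.09j],[0.04+0.03j, -0.07+0.07j, (-0.04+0.03j)],[0.01+0.01j, (-0.03+0.02j), (-0.02+0.01j)]] + [[(-0.06-0.11j), -0.21+0.17j, (-0.09+0.09j)], [(0.04-0.03j), -0.07-0.07j, (-0.04-0.03j)], [(0.01-0.01j), -0.03-0.02j, -0.02-0.01j]] + [[(-0+0j),-0.01+0.00j,(0.02+0j)], [-0j,0.02-0.00j,-0.08-0.00j], [-0.01+0.00j,-0.05+0.00j,(0.16+0j)]]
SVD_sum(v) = [[-0.08, -0.43, -0.18], [-0.03, -0.14, -0.06], [-0.01, -0.05, -0.02]] + [[-0.01, -0.01, 0.02], [0.03, 0.04, -0.11], [-0.04, -0.05, 0.14]] + [[-0.03, 0.01, -0.01], [0.08, -0.02, 0.01], [0.06, -0.02, 0.01]]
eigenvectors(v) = [[-0.93+0.00j,  -0.93-0.00j,  0.09+0.00j], [(-0.04+0.36j),  -0.04-0.36j,  -0.42+0.00j], [-0.06+0.11j,  (-0.06-0.11j),  (0.9+0j)]]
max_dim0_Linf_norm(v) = 0.43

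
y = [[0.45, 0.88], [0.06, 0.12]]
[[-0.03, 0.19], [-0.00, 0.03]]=y@[[0.02, 0.27], [-0.04, 0.08]]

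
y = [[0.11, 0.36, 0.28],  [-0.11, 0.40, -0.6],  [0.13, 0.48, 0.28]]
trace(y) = 0.79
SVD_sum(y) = [[0.11, 0.13, 0.36], [-0.12, -0.14, -0.40], [0.12, 0.14, 0.4]] + [[0.0, 0.23, -0.08], [0.01, 0.54, -0.2], [0.01, 0.34, -0.12]] + [[-0.00,0.00,0.00], [-0.00,0.0,0.00], [0.0,-0.00,-0.00]]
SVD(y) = [[-0.54,0.34,0.77], [0.59,0.80,0.06], [-0.60,0.49,-0.63]] @ diag([0.744985984420643, 0.7231023987189025, 0.004336356047921184]) @ [[-0.27, -0.33, -0.91],[0.02, 0.94, -0.34],[-0.96, 0.11, 0.25]]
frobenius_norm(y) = 1.04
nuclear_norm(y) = 1.47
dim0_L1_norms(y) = [0.35, 1.24, 1.16]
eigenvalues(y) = [(-0+0j), (0.4+0.57j), (0.4-0.57j)]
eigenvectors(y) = [[-0.96+0.00j, 0.04+0.46j, 0.04-0.46j], [0.11+0.00j, (-0.68+0j), (-0.68-0j)], [0.25+0.00j, -0.01+0.56j, -0.01-0.56j]]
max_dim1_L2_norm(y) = 0.73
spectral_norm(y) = 0.74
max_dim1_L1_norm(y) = 1.11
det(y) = -0.00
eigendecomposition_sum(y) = [[(-0+0j),-0.00+0.00j,0.00-0.00j], [0.00-0.00j,0.00-0.00j,-0.00+0.00j], [-0j,0.00-0.00j,(-0+0j)]] + [[0.06+0.03j, (0.18-0.15j), (0.14+0.19j)], [(-0.06+0.08j), 0.20+0.29j, (-0.3+0.18j)], [0.06+0.05j, 0.24-0.16j, 0.14+0.25j]] + [[0.06-0.03j, 0.18+0.15j, 0.14-0.19j], [(-0.06-0.08j), 0.20-0.29j, (-0.3-0.18j)], [0.06-0.05j, 0.24+0.16j, 0.14-0.25j]]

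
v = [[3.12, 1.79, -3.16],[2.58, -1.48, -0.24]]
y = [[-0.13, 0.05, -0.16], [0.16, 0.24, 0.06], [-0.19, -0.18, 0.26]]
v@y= [[0.48, 1.15, -1.21], [-0.53, -0.18, -0.56]]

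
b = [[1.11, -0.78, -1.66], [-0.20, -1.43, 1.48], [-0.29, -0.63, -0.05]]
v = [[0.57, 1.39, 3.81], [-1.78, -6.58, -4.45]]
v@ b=[[-0.75, -4.83, 0.92], [0.63, 13.6, -6.56]]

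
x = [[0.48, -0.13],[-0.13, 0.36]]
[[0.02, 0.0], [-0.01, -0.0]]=x@[[0.04,0.01],[-0.02,-0.0]]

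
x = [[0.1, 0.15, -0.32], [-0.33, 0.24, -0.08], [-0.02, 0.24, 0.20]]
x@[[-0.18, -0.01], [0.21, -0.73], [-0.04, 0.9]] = [[0.03, -0.40], [0.11, -0.24], [0.05, 0.01]]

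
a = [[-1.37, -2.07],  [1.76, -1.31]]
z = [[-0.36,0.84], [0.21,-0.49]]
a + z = [[-1.73, -1.23], [1.97, -1.80]]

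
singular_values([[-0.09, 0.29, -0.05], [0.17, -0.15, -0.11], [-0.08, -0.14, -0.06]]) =[0.38, 0.17, 0.12]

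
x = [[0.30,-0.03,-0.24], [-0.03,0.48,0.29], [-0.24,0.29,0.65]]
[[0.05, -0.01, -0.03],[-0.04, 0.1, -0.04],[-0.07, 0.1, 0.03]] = x@[[0.14, 0.1, -0.05], [-0.07, 0.13, -0.14], [-0.02, 0.13, 0.09]]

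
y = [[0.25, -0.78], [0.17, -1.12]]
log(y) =[[-2.11-0.28j, (1.31+2.11j)], [-0.28-0.46j, 0.19+3.43j]]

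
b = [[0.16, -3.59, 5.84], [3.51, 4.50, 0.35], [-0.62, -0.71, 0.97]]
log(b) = [[0.77, -0.70, 3.44], [1.03, 1.74, -1.57], [-0.15, -0.34, 0.23]]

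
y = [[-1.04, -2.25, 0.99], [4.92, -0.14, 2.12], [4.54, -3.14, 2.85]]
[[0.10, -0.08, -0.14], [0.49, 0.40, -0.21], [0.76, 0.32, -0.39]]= y @[[0.11,0.06,-0.02], [-0.11,0.03,0.05], [-0.03,0.05,-0.05]]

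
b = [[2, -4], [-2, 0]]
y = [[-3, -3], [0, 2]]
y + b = [[-1, -7], [-2, 2]]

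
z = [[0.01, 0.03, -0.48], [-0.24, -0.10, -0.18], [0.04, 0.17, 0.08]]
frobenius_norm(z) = 0.61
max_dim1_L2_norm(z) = 0.48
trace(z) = -0.01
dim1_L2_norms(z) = [0.48, 0.32, 0.19]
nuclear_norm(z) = 0.93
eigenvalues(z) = [(-0.11+0.28j), (-0.11-0.28j), (0.2+0j)]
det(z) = 0.02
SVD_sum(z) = [[-0.09, -0.04, -0.45], [-0.05, -0.02, -0.23], [0.02, 0.01, 0.1]] + [[0.1, 0.08, -0.03], [-0.16, -0.13, 0.04], [0.09, 0.07, -0.03]] + [[0.00, -0.0, -0.0],[-0.04, 0.05, 0.00],[-0.07, 0.09, 0.01]]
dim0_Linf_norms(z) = [0.24, 0.17, 0.48]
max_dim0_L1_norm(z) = 0.74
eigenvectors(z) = [[(0.21-0.6j), 0.21+0.60j, (-0.82+0j)], [(0.68+0j), 0.68-0.00j, (0.44+0j)], [-0.26-0.27j, (-0.26+0.27j), (0.35+0j)]]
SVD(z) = [[0.88, -0.48, -0.04],[0.44, 0.76, 0.47],[-0.19, -0.44, 0.88]] @ diag([0.5285172892176317, 0.26931378703130915, 0.1282168441075537]) @ [[-0.20, -0.1, -0.98], [-0.76, -0.61, 0.21], [-0.62, 0.79, 0.05]]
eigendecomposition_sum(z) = [[(-0.03+0.09j), 0.06+0.09j, -0.15+0.08j],[(-0.1-0j), (-0.07+0.09j), -0.14-0.13j],[(0.04+0.04j), (0.07-0.01j), 0.1j]] + [[-0.03-0.09j, 0.06-0.09j, (-0.15-0.08j)], [-0.10+0.00j, -0.07-0.09j, (-0.14+0.13j)], [(0.04-0.04j), 0.07+0.01j, 0.00-0.10j]] + [[0.08-0.00j,(-0.09+0j),-0.17-0.00j],[-0.04+0.00j,0.05-0.00j,0.09+0.00j],[(-0.03+0j),0.04-0.00j,(0.07+0j)]]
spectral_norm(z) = 0.53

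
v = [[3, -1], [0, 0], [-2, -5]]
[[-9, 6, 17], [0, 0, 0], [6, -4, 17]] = v@ [[-3, 2, 4], [0, 0, -5]]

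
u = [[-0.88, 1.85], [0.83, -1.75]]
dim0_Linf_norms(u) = [0.88, 1.85]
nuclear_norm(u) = 2.82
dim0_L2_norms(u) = [1.21, 2.55]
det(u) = 0.00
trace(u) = -2.63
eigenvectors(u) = [[0.9, -0.73], [0.43, 0.69]]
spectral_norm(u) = 2.82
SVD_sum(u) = [[-0.88, 1.85], [0.83, -1.75]] + [[-0.00, -0.00], [-0.0, -0.0]]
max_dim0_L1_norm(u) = 3.6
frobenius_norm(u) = 2.82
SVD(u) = [[-0.73, 0.69],[0.69, 0.73]] @ diag([2.81927250408409, 0.0015961564529436234]) @ [[0.43, -0.90], [-0.9, -0.43]]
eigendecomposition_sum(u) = [[-0.00, -0.0], [-0.00, -0.00]] + [[-0.88, 1.85],[0.83, -1.75]]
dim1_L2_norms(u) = [2.05, 1.94]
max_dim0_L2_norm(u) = 2.55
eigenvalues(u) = [-0.0, -2.63]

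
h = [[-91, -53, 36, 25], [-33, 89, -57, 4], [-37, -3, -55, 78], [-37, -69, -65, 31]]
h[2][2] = -55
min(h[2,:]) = -55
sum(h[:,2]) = -141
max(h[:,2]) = 36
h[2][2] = -55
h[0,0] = -91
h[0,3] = 25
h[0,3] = 25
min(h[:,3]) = 4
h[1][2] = -57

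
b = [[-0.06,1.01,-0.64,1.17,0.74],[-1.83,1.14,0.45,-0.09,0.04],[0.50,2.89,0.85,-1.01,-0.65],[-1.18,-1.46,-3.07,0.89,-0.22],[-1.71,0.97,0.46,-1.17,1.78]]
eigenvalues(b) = [(-1.39+0j), (0.29+2.35j), (0.29-2.35j), (2.71+0.35j), (2.71-0.35j)]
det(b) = -58.35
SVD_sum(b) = [[-0.00, -0.03, -0.03, 0.02, -0.0],[0.05, 0.72, 0.63, -0.35, 0.06],[0.14, 2.03, 1.78, -0.99, 0.17],[-0.16, -2.32, -2.04, 1.13, -0.2],[0.07, 0.98, 0.86, -0.48, 0.08]] + [[-0.57, 0.15, -0.18, -0.05, 0.3], [-1.38, 0.37, -0.44, -0.11, 0.73], [0.18, -0.05, 0.06, 0.01, -0.1], [-1.09, 0.29, -0.35, -0.09, 0.57], [-1.96, 0.52, -0.63, -0.16, 1.03]] + [[0.14, 0.76, -0.61, 0.4, -0.42], [0.03, 0.16, -0.13, 0.08, -0.09], [0.17, 0.93, -0.75, 0.49, -0.52], [0.11, 0.61, -0.49, 0.32, -0.34], [-0.11, -0.59, 0.47, -0.31, 0.33]] + [[0.43, 0.14, 0.10, 0.7, 0.92], [-0.17, -0.06, -0.04, -0.27, -0.36], [-0.16, -0.05, -0.04, -0.26, -0.35], [-0.17, -0.06, -0.04, -0.28, -0.36], [0.07, 0.02, 0.02, 0.12, 0.16]] + [[-0.06, -0.01, 0.08, 0.10, -0.05], [-0.36, -0.05, 0.43, 0.56, -0.30], [0.17, 0.02, -0.20, -0.26, 0.14], [0.13, 0.02, -0.15, -0.2, 0.11], [0.22, 0.03, -0.26, -0.34, 0.18]]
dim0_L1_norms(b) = [5.28, 7.47, 5.47, 4.33, 3.43]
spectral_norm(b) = 4.71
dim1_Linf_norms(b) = [1.17, 1.83, 2.89, 3.07, 1.78]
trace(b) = 4.60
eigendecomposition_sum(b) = [[-0.05+0.00j,(-0.12+0j),0.17+0.00j,(0.13-0j),0.06-0.00j], [(-0.06+0j),-0.16+0.00j,0.22+0.00j,(0.16-0j),(0.07-0j)], [(0.19-0j),(0.48-0j),(-0.65-0j),-0.48+0.00j,(-0.22+0j)], [(0.2-0j),(0.48-0j),-0.66-0.00j,(-0.49+0j),(-0.22+0j)], [0.04-0.00j,0.09-0.00j,(-0.12-0j),(-0.09+0j),(-0.04+0j)]] + [[(-0.07+1.1j),0.94+0.11j,(-0.18+0.37j),0.43-0.03j,0.18-0.11j], [-0.76+0.13j,(0.08+0.66j),(-0.28-0.06j),(0.09+0.29j),(0.11+0.1j)], [(0.36+0.27j),(0.24-0.29j),0.09+0.14j,0.09-0.15j,-0.08j], [-0.96+0.14j,0.08+0.83j,(-0.35-0.09j),0.10+0.37j,(0.13+0.13j)], [(-0.67+0.14j),0.09+0.58j,(-0.25-0.04j),(0.09+0.26j),0.10+0.09j]] + [[(-0.07-1.1j), (0.94-0.11j), (-0.18-0.37j), 0.43+0.03j, 0.18+0.11j],[-0.76-0.13j, (0.08-0.66j), -0.28+0.06j, (0.09-0.29j), 0.11-0.10j],[0.36-0.27j, 0.24+0.29j, 0.09-0.14j, 0.09+0.15j, 0.00+0.08j],[(-0.96-0.14j), 0.08-0.83j, (-0.35+0.09j), 0.10-0.37j, 0.13-0.13j],[(-0.67-0.14j), 0.09-0.58j, -0.25+0.04j, 0.09-0.26j, (0.1-0.09j)]] + [[0.07+0.02j, -0.37-0.05j, (-0.23-0.05j), 0.09+0.04j, 0.17-0.03j], [(-0.12+0.16j), 0.57-0.93j, 0.40-0.55j, -0.21+0.19j, (-0.12+0.47j)], [(-0.2+0.25j), (0.96-1.47j), 0.67-0.87j, (-0.35+0.3j), (-0.22+0.76j)], [0.27-0.76j, -1.05+4.35j, (-0.85+2.65j), 0.59-1.01j, -0.13-2.00j], [-0.20+1.30j, 0.35-7.24j, (0.55-4.49j), (-0.63+1.79j), (0.81+3.14j)]] + [[(0.07-0.02j), -0.37+0.05j, -0.23+0.05j, (0.09-0.04j), (0.17+0.03j)], [-0.12-0.16j, 0.57+0.93j, (0.4+0.55j), (-0.21-0.19j), (-0.12-0.47j)], [(-0.2-0.25j), (0.96+1.47j), 0.67+0.87j, -0.35-0.30j, (-0.22-0.76j)], [0.27+0.76j, (-1.05-4.35j), -0.85-2.65j, (0.59+1.01j), (-0.13+2j)], [-0.20-1.30j, (0.35+7.24j), (0.55+4.49j), -0.63-1.79j, (0.81-3.14j)]]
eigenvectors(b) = [[-0.17+0.00j,0.60+0.00j,(0.6-0j),(-0+0.04j),(-0-0.04j)], [-0.22+0.00j,0.09+0.41j,(0.09-0.41j),(-0.11-0.06j),(-0.11+0.06j)], [0.67+0.00j,0.13-0.20j,(0.13+0.2j),-0.17-0.10j,-0.17+0.10j], [(0.68+0j),0.11+0.51j,(0.11-0.51j),(0.5+0.1j),(0.5-0.1j)], [0.13+0.00j,(0.1+0.36j),(0.1-0.36j),(-0.83+0j),-0.83-0.00j]]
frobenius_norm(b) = 6.43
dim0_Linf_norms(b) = [1.83, 2.89, 3.07, 1.17, 1.78]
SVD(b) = [[-0.01, -0.21, -0.51, -0.82, 0.14], [0.22, -0.51, -0.11, 0.32, 0.76], [0.61, 0.07, -0.63, 0.31, -0.35], [-0.7, -0.40, -0.41, 0.32, -0.27], [0.30, -0.73, 0.40, -0.14, -0.46]] @ diag([4.714072819445842, 3.2596580746738604, 2.230061387498303, 1.5162191018516553, 1.1229659533328484]) @ [[0.05, 0.70, 0.62, -0.34, 0.06],[0.83, -0.22, 0.27, 0.07, -0.44],[-0.12, -0.66, 0.53, -0.35, 0.37],[-0.35, -0.11, -0.08, -0.56, -0.74],[-0.42, -0.06, 0.51, 0.66, -0.35]]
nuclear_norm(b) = 12.84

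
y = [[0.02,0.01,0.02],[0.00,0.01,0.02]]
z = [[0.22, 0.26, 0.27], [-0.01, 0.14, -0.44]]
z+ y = [[0.24,0.27,0.29], [-0.01,0.15,-0.42]]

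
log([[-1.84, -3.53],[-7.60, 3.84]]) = [[1.68+2.33j, (-0.1+0.94j)], [-0.22+2.02j, 1.84+0.82j]]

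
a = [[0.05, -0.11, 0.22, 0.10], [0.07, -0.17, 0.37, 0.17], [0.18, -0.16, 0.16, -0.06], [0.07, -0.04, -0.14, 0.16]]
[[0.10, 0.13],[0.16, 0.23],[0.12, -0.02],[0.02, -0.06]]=a @ [[-0.07,  -0.74], [-0.76,  -0.33], [0.09,  0.48], [0.04,  0.29]]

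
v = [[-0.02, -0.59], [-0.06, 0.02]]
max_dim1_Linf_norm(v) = 0.59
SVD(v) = [[-1.0, 0.03], [0.03, 1.00]] @ diag([0.5906148031032986, 0.060614803103298726]) @ [[0.03, 1.00], [-1.0, 0.03]]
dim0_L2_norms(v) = [0.06, 0.59]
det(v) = -0.04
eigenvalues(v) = [-0.19, 0.19]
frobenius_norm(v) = 0.59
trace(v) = 0.00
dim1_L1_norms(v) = [0.61, 0.08]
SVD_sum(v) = [[-0.02, -0.59], [0.0, 0.02]] + [[-0.0, 0.0], [-0.06, 0.00]]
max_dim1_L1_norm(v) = 0.61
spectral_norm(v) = 0.59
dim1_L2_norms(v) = [0.59, 0.06]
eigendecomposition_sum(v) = [[-0.1, -0.30], [-0.03, -0.08]] + [[0.08, -0.3], [-0.03, 0.10]]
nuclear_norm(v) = 0.65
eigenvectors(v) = [[-0.96,0.94], [-0.28,-0.33]]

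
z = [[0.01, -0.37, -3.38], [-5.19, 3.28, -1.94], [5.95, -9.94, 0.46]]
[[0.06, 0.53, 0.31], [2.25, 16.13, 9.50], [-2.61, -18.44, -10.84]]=z@ [[-0.42,-3.02,-1.78], [0.01,0.04,0.02], [-0.02,-0.17,-0.1]]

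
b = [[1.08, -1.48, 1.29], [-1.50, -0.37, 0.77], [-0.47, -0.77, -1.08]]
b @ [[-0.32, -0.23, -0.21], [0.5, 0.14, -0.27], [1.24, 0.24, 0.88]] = [[0.51,-0.15,1.31], [1.25,0.48,1.09], [-1.57,-0.26,-0.64]]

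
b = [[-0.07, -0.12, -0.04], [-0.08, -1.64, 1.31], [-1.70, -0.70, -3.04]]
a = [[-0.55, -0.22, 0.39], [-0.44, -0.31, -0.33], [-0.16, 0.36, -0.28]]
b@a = [[0.1, 0.04, 0.02], [0.56, 1.0, 0.14], [1.73, -0.50, 0.42]]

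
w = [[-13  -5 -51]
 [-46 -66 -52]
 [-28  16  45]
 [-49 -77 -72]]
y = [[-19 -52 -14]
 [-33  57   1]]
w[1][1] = -66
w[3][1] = -77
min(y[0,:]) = -52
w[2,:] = [-28, 16, 45]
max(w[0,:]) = -5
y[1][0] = -33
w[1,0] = -46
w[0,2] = -51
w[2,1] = 16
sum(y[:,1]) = 5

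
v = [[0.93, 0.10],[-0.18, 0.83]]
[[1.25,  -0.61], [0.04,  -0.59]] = v @[[1.31,-0.57], [0.33,-0.83]]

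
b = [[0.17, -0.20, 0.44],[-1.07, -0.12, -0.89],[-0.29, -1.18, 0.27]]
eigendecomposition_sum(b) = [[0.28, 0.22, 0.07],[-0.96, -0.77, -0.25],[-1.03, -0.82, -0.27]] + [[-0.3, -0.13, 0.04], [0.25, 0.10, -0.03], [0.40, 0.17, -0.05]] + [[0.19, -0.30, 0.33], [-0.35, 0.54, -0.61], [0.34, -0.53, 0.59]]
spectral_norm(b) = 1.46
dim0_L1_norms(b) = [1.53, 1.5, 1.6]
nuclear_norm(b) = 2.86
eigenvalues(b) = [-0.76, -0.25, 1.32]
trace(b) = 0.32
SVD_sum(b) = [[0.27, 0.08, 0.22], [-1.06, -0.30, -0.84], [-0.24, -0.07, -0.19]] + [[-0.02,-0.32,0.14], [0.01,0.17,-0.07], [-0.07,-1.1,0.48]] + [[-0.08, 0.04, 0.08], [-0.02, 0.01, 0.03], [0.02, -0.01, -0.02]]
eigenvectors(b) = [[-0.19,0.54,0.36], [0.67,-0.44,-0.67], [0.72,-0.71,0.65]]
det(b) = 0.25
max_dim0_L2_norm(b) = 1.2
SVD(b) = [[-0.24, 0.28, 0.93],  [0.95, -0.14, 0.29],  [0.21, 0.95, -0.23]] @ diag([1.4628211943683678, 1.2671734576427534, 0.13313745360495705]) @ [[-0.76, -0.22, -0.61], [-0.06, -0.91, 0.4], [-0.64, 0.34, 0.69]]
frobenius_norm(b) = 1.94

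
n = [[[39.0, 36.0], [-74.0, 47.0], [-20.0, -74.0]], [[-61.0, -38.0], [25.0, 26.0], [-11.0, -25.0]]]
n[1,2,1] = -25.0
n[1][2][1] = -25.0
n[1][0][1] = -38.0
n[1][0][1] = -38.0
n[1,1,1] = 26.0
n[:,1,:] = [[-74.0, 47.0], [25.0, 26.0]]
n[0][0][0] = 39.0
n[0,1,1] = 47.0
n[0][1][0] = -74.0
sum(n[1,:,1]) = -37.0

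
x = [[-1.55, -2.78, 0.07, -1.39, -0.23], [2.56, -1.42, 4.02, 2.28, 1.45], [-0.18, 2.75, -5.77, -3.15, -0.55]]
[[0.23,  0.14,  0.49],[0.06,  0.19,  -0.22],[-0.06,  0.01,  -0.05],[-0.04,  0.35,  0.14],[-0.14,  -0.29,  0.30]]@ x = [[-0.09, 0.51, -2.25, -1.54, -0.12], [0.43, -1.04, 2.04, 1.04, 0.38], [0.13, 0.02, 0.32, 0.26, 0.06], [0.93, -0.00, 0.6, 0.41, 0.44], [-0.58, 1.63, -2.91, -1.41, -0.55]]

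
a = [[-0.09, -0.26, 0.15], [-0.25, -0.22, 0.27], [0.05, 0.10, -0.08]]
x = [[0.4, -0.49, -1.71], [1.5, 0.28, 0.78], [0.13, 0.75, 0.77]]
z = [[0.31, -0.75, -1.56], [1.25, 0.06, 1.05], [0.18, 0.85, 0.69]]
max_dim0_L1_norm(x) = 3.26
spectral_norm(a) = 0.54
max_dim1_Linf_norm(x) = 1.71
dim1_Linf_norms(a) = [0.26, 0.27, 0.1]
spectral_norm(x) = 2.23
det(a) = 0.00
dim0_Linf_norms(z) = [1.25, 0.85, 1.56]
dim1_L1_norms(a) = [0.5, 0.74, 0.23]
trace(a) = -0.39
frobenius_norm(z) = 2.64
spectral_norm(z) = 2.27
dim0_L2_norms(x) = [1.56, 0.94, 2.03]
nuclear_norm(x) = 4.18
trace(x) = 1.45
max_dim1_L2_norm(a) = 0.43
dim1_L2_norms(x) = [1.82, 1.71, 1.08]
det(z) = -1.40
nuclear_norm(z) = 4.02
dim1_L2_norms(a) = [0.31, 0.43, 0.14]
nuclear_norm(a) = 0.66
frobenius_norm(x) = 2.73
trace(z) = 1.06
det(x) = -1.49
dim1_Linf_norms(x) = [1.71, 1.5, 0.77]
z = x + a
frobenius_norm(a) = 0.55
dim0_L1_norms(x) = [2.03, 1.52, 3.26]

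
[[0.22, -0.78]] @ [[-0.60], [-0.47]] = [[0.23]]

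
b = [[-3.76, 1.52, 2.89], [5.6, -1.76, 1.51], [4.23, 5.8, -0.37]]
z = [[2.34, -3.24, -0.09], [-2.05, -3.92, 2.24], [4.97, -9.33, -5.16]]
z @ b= [[-27.32, 8.74, 1.9], [-4.77, 16.78, -12.67], [-92.76, -5.95, 2.18]]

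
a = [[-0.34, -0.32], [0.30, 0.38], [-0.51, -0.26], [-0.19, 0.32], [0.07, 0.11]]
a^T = [[-0.34, 0.30, -0.51, -0.19, 0.07], [-0.32, 0.38, -0.26, 0.32, 0.11]]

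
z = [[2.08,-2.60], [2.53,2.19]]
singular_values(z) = [3.4, 3.27]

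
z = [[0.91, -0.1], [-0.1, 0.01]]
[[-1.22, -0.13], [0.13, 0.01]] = z @ [[-1.33, 0.01], [0.05, 1.41]]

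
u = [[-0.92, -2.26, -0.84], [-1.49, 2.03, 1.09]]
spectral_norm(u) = 3.35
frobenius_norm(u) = 3.77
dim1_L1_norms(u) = [4.02, 4.61]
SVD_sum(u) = [[0.33, -2.02, -0.92],[-0.37, 2.24, 1.02]] + [[-1.25,-0.24,0.08],  [-1.12,-0.21,0.07]]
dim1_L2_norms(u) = [2.58, 2.74]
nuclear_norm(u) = 5.07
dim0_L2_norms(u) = [1.75, 3.04, 1.38]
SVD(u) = [[-0.67,0.74], [0.74,0.67]] @ diag([3.354065436584336, 1.7143351618368936]) @ [[-0.15, 0.90, 0.41],[-0.98, -0.19, 0.06]]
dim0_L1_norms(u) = [2.41, 4.29, 1.93]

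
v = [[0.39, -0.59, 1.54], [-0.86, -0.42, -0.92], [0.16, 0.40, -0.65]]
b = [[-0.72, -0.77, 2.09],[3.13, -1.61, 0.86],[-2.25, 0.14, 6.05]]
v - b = [[1.11, 0.18, -0.55], [-3.99, 1.19, -1.78], [2.41, 0.26, -6.7]]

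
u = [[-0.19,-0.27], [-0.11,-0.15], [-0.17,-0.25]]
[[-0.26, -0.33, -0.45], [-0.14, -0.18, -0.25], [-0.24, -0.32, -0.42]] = u@[[-0.16, -1.25, -0.01], [1.06, 2.12, 1.68]]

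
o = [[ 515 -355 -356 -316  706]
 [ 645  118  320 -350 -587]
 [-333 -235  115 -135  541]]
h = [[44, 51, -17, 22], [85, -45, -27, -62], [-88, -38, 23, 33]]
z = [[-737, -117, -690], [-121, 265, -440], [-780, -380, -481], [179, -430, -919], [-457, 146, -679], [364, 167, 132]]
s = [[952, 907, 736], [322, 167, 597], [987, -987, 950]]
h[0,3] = 22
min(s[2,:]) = -987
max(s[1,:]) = 597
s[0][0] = 952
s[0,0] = 952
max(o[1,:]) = 645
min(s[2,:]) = -987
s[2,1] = -987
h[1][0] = 85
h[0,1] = 51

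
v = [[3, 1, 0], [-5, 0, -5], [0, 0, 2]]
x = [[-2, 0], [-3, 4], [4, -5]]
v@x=[[-9, 4], [-10, 25], [8, -10]]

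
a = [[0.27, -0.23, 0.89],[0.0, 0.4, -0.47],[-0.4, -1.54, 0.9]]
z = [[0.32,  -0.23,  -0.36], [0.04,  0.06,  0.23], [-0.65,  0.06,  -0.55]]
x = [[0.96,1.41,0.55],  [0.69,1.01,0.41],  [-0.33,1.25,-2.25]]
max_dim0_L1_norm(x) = 3.67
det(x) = -0.02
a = z @ x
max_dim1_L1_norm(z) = 1.26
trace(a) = 1.57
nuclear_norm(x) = 4.81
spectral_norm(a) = 2.02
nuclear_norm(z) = 1.43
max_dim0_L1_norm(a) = 2.26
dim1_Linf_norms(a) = [0.89, 0.47, 1.54]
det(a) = 0.00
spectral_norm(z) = 0.87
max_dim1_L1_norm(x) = 3.83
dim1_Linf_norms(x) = [1.41, 1.01, 2.25]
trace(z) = -0.17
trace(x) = -0.28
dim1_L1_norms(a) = [1.39, 0.87, 2.84]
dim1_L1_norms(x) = [2.92, 2.11, 3.83]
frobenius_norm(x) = 3.41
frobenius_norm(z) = 1.04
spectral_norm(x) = 2.60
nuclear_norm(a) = 2.77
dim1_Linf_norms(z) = [0.36, 0.23, 0.65]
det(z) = -0.00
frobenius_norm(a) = 2.15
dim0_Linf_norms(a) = [0.4, 1.54, 0.9]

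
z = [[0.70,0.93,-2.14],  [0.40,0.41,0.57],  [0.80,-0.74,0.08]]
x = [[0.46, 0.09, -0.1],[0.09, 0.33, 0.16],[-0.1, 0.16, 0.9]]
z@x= [[0.62, 0.03, -1.85], [0.16, 0.26, 0.54], [0.29, -0.16, -0.13]]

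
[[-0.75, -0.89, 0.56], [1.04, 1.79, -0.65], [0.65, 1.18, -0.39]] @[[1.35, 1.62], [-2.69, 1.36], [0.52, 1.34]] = [[1.67, -1.68], [-3.75, 3.25], [-2.5, 2.14]]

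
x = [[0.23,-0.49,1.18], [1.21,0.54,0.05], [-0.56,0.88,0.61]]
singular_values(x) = [1.36, 1.33, 1.14]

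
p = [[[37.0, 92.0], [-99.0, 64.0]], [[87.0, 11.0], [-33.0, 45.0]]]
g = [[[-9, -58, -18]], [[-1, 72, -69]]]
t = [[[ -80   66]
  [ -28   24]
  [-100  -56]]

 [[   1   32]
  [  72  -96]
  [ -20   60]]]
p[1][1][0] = -33.0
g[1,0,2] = -69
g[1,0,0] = -1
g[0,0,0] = -9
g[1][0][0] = -1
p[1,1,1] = 45.0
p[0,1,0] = -99.0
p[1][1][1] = 45.0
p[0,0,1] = 92.0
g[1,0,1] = 72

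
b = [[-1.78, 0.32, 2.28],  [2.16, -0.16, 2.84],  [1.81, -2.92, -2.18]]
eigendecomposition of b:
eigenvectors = [[0.74+0.00j,(-0.27-0.26j),(-0.27+0.26j)],  [(0.08+0j),-0.75+0.00j,-0.75-0.00j],  [(-0.67+0j),0.21-0.50j,0.21+0.50j]]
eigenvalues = [(-3.81+0j), (-0.15+2.61j), (-0.15-2.61j)]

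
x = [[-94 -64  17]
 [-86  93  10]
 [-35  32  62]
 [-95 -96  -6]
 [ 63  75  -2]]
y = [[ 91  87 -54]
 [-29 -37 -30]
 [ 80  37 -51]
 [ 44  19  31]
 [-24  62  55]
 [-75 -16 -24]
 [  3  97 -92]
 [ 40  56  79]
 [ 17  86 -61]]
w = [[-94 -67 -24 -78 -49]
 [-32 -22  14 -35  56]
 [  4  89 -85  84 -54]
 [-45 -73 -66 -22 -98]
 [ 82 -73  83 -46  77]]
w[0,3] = -78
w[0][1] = -67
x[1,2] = 10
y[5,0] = -75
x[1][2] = 10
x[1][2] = 10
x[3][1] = -96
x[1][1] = 93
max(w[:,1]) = 89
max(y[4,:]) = 62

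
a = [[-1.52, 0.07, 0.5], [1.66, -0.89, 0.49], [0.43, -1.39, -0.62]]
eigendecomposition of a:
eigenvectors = [[-0.57+0.00j, (-0.16+0.19j), -0.16-0.19j], [0.52+0.00j, (0.04+0.62j), 0.04-0.62j], [(0.64+0j), -0.74+0.00j, -0.74-0.00j]]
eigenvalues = [(-2.14+0j), (-0.45+1.04j), (-0.45-1.04j)]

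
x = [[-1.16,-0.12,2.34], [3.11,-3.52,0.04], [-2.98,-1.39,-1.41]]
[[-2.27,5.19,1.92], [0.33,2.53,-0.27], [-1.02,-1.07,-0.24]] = x@[[0.51, -0.21, -0.21], [0.35, -0.88, -0.1], [-0.7, 2.07, 0.71]]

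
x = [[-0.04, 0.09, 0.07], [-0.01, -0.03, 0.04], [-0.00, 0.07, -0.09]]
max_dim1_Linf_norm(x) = 0.09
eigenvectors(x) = [[0.96+0.00j, (0.96-0j), -0.29+0.00j], [(0.11+0.18j), 0.11-0.18j, (-0.41+0j)], [0.15+0.12j, (0.15-0.12j), (0.87+0j)]]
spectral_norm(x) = 0.12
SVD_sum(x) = [[-0.00, -0.01, 0.02], [-0.0, -0.02, 0.04], [0.01, 0.05, -0.10]] + [[-0.04,0.1,0.05],[0.0,-0.01,-0.00],[-0.01,0.02,0.01]] + [[0.0, 0.00, 0.00], [-0.01, -0.00, -0.0], [-0.0, -0.0, -0.00]]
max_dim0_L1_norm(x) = 0.2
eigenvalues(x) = [(-0.02+0.03j), (-0.02-0.03j), (-0.12+0j)]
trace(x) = -0.16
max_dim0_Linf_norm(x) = 0.09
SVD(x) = [[-0.21, -0.98, 0.03],  [-0.40, 0.06, -0.91],  [0.89, -0.2, -0.40]] @ diag([0.12473446932418411, 0.1207115752269508, 0.008368259594585096]) @ [[0.10,0.45,-0.89], [0.32,-0.86,-0.40], [0.94,0.24,0.23]]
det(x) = -0.00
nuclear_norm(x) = 0.25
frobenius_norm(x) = 0.17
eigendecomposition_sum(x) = [[(-0.02+0.01j), (0.06+0.04j), (0.02+0.02j)], [-0.00-0.00j, (-0+0.01j), (-0+0.01j)], [(-0-0j), 0.00+0.01j, 0.01j]] + [[-0.02-0.01j, (0.06-0.04j), (0.02-0.02j)], [(-0+0j), -0.00-0.01j, (-0-0.01j)], [(-0+0j), 0.00-0.01j, 0.00-0.01j]] + [[-0.00-0.00j, -0.02+0.00j, 0.03+0.00j], [(-0-0j), (-0.03+0j), 0.04+0.00j], [0.01+0.00j, (0.06-0j), (-0.09-0j)]]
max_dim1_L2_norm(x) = 0.12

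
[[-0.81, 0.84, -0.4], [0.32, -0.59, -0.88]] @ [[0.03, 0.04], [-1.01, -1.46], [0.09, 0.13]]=[[-0.91,-1.31], [0.53,0.76]]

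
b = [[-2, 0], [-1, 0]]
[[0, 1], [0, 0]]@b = [[-1, 0], [0, 0]]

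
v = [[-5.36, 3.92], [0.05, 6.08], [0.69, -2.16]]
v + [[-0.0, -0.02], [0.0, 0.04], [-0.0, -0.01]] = [[-5.36, 3.90], [0.05, 6.12], [0.69, -2.17]]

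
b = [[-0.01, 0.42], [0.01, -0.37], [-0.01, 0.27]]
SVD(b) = [[-0.68,-0.51], [0.60,0.05], [-0.43,0.86]] @ diag([0.6216839584229219, 0.003009292210358558]) @ [[0.03, -1.0], [-1.00, -0.03]]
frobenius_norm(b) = 0.62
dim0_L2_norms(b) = [0.02, 0.62]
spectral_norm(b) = 0.62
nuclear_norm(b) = 0.62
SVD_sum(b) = [[-0.01, 0.42],[0.01, -0.37],[-0.01, 0.27]] + [[0.00, 0.0], [-0.00, -0.0], [-0.0, -0.0]]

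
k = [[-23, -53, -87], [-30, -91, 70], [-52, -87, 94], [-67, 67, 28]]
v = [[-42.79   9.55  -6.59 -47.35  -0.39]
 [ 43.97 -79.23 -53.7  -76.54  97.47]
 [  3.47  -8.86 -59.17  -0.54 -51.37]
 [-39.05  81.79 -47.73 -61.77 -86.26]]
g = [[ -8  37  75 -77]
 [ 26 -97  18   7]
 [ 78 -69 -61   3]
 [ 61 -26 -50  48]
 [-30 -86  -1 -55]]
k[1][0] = -30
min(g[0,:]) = -77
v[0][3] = -47.35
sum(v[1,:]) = -68.03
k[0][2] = -87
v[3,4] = -86.26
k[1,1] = -91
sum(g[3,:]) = 33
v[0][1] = 9.55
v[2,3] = -0.54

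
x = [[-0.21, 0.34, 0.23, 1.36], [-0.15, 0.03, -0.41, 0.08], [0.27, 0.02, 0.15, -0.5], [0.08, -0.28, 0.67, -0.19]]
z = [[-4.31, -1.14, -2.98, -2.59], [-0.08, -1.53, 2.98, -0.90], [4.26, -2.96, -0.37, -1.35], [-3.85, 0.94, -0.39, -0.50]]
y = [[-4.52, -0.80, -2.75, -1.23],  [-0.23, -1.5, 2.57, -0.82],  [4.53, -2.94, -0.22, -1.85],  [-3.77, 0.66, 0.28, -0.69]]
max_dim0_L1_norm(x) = 2.13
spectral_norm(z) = 7.70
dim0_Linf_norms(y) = [4.53, 2.94, 2.75, 1.85]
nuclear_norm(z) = 15.84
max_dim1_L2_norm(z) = 5.96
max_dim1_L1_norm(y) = 9.54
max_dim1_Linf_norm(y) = 4.53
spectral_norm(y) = 7.77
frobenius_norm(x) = 1.78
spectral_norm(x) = 1.54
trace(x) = -0.22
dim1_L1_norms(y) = [9.3, 5.12, 9.54, 5.4]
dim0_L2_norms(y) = [7.43, 3.46, 3.78, 2.47]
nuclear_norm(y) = 15.66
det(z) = 11.62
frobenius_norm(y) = 9.36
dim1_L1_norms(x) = [2.14, 0.67, 0.94, 1.22]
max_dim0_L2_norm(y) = 7.43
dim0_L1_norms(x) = [0.71, 0.67, 1.46, 2.13]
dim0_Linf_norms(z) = [4.31, 2.96, 2.98, 2.59]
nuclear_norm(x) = 2.68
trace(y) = -6.93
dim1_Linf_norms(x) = [1.36, 0.41, 0.5, 0.67]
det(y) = 61.01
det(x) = 0.00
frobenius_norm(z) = 9.62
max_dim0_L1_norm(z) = 12.5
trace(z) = -6.71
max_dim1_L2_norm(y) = 5.71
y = z + x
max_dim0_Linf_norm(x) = 1.36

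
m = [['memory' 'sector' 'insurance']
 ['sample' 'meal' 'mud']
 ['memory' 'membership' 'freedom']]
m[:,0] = ['memory', 'sample', 'memory']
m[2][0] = 'memory'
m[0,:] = ['memory', 'sector', 'insurance']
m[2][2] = 'freedom'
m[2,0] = 'memory'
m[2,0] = 'memory'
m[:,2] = ['insurance', 'mud', 'freedom']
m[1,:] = ['sample', 'meal', 'mud']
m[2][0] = 'memory'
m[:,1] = ['sector', 'meal', 'membership']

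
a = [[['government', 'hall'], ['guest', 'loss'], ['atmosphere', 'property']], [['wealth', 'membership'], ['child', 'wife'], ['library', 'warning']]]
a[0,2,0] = 'atmosphere'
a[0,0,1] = 'hall'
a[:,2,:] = [['atmosphere', 'property'], ['library', 'warning']]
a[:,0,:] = [['government', 'hall'], ['wealth', 'membership']]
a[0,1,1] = 'loss'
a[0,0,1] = 'hall'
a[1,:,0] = ['wealth', 'child', 'library']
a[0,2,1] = 'property'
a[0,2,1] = 'property'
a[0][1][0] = 'guest'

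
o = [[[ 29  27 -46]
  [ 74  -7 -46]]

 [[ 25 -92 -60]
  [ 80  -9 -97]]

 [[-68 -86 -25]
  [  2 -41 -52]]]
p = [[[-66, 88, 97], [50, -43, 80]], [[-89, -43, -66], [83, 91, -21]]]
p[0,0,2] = 97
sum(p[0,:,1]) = 45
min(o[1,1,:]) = -97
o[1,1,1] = -9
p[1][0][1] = -43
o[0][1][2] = -46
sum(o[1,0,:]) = -127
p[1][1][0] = 83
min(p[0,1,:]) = -43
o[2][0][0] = -68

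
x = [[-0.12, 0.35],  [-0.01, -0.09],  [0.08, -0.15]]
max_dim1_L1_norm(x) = 0.47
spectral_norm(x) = 0.41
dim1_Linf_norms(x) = [0.35, 0.09, 0.15]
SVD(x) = [[-0.89, 0.06], [0.2, -0.84], [0.41, 0.55]] @ diag([0.414471843877185, 0.04704349724506485]) @ [[0.33, -0.94], [0.94, 0.33]]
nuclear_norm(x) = 0.46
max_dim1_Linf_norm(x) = 0.35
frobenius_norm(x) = 0.42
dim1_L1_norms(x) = [0.47, 0.1, 0.23]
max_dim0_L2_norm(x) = 0.39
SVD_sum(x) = [[-0.12, 0.35],[0.03, -0.08],[0.06, -0.16]] + [[0.0, 0.00], [-0.04, -0.01], [0.02, 0.01]]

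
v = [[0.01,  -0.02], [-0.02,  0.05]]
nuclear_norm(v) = 0.06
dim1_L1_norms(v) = [0.03, 0.07]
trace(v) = 0.06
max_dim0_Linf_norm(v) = 0.05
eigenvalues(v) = [0.0, 0.06]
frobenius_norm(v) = 0.06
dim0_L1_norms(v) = [0.03, 0.07]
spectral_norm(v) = 0.06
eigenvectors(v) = [[-0.92, 0.38], [-0.38, -0.92]]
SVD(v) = [[-0.38, 0.92], [0.92, 0.38]] @ diag([0.058284271247461904, 0.0017157287525380982]) @ [[-0.38, 0.92], [0.92, 0.38]]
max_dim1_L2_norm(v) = 0.05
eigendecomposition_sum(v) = [[0.0,0.0], [0.0,0.0]] + [[0.01, -0.02], [-0.02, 0.05]]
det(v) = 0.00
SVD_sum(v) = [[0.01, -0.02], [-0.02, 0.05]] + [[0.00,0.00], [0.00,0.0]]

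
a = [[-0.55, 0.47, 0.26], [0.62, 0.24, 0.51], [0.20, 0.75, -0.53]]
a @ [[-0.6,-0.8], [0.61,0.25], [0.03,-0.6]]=[[0.62, 0.40],[-0.21, -0.74],[0.32, 0.35]]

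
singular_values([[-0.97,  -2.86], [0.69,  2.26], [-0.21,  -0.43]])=[3.86, 0.09]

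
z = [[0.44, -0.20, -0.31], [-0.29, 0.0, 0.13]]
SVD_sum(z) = [[0.46,-0.16,-0.3], [-0.25,0.08,0.16]] + [[-0.02,  -0.04,  -0.01], [-0.04,  -0.08,  -0.03]]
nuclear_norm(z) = 0.76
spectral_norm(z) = 0.65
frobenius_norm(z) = 0.66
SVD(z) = [[-0.88,0.47], [0.47,0.88]] @ diag([0.6469089301997991, 0.11049360175028859]) @ [[-0.81, 0.27, 0.52], [-0.46, -0.85, -0.27]]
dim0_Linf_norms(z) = [0.44, 0.2, 0.31]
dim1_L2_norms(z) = [0.57, 0.32]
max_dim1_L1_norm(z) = 0.95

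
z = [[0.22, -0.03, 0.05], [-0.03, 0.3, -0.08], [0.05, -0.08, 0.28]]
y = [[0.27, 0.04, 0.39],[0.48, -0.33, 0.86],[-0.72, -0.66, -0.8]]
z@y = [[0.01, -0.01, 0.02],  [0.19, -0.05, 0.31],  [-0.23, -0.16, -0.27]]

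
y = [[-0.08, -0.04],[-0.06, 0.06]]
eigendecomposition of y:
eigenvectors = [[-0.93, 0.25], [-0.36, -0.97]]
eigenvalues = [-0.1, 0.08]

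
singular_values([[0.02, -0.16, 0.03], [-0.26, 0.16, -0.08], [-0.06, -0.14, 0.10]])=[0.34, 0.2, 0.05]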